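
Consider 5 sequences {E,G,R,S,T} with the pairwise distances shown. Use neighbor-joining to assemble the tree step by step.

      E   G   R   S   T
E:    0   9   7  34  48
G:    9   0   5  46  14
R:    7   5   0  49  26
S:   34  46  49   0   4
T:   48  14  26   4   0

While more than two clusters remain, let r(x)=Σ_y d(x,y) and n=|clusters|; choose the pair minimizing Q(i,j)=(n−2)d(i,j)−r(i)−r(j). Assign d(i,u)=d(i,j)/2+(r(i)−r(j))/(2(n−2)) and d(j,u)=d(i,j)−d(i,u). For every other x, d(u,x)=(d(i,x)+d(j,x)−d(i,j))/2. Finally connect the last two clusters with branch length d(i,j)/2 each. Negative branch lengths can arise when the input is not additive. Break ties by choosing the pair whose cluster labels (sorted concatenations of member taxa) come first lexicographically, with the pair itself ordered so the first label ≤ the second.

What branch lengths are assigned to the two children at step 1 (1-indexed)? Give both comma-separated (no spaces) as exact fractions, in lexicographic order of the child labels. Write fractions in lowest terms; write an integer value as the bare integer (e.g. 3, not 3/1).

53/6,-29/6

step 1: merge (S,T) at d=4, Q=-213; branch lengths S→53/6, T→-29/6; new cluster ST
  updated: d(E,ST)=39, d(G,ST)=28, d(R,ST)=71/2
step 2: merge (E,R) at d=7, Q=-177/2; branch lengths E→43/8, R→13/8; new cluster ER
  updated: d(ER,G)=7/2, d(ER,ST)=135/4
step 3: merge (ER,G) at d=7/2, Q=-261/4; branch lengths ER→37/8, G→-9/8; new cluster EGR
  updated: d(EGR,ST)=233/8
step 4: merge (EGR,ST) at d=233/8; branch lengths EGR→233/16, ST→233/16; new cluster EGRST
final tree: (((E:43/8,R:13/8):37/8,G:-9/8):233/16,(S:53/6,T:-29/6):233/16)
total length: 349/8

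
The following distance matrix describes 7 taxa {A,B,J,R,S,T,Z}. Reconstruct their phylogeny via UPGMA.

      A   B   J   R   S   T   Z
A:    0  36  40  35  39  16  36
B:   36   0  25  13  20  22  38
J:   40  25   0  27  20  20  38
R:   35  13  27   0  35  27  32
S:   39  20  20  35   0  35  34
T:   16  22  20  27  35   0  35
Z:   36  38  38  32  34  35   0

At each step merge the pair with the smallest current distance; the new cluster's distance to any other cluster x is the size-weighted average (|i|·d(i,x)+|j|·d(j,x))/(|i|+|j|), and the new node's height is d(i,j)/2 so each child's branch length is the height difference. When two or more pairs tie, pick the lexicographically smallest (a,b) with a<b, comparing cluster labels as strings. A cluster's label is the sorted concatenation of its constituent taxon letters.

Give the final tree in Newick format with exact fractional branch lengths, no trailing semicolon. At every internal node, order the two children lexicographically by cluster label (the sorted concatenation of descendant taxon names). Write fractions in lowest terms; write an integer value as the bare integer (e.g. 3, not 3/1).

iteration 1: select B,R (d=13); attach at lengths (13/2, 13/2); label the merged cluster BR
  updated: d(A,BR)=71/2, d(BR,J)=26, d(BR,S)=55/2, d(BR,T)=49/2, d(BR,Z)=35
iteration 2: select A,T (d=16); attach at lengths (8, 8); label the merged cluster AT
  updated: d(AT,BR)=30, d(AT,J)=30, d(AT,S)=37, d(AT,Z)=71/2
iteration 3: select J,S (d=20); attach at lengths (10, 10); label the merged cluster JS
  updated: d(AT,JS)=67/2, d(BR,JS)=107/4, d(JS,Z)=36
iteration 4: select BR,JS (d=107/4); attach at lengths (55/8, 27/8); label the merged cluster BJRS
  updated: d(AT,BJRS)=127/4, d(BJRS,Z)=71/2
iteration 5: select AT,BJRS (d=127/4); attach at lengths (63/8, 5/2); label the merged cluster ABJRST
  updated: d(ABJRST,Z)=71/2
iteration 6: select ABJRST,Z (d=71/2); attach at lengths (15/8, 71/4); label the merged cluster ABJRSTZ
final tree: (((A:8,T:8):63/8,((B:13/2,R:13/2):55/8,(J:10,S:10):27/8):5/2):15/8,Z:71/4)
total length: 357/4

(((A:8,T:8):63/8,((B:13/2,R:13/2):55/8,(J:10,S:10):27/8):5/2):15/8,Z:71/4)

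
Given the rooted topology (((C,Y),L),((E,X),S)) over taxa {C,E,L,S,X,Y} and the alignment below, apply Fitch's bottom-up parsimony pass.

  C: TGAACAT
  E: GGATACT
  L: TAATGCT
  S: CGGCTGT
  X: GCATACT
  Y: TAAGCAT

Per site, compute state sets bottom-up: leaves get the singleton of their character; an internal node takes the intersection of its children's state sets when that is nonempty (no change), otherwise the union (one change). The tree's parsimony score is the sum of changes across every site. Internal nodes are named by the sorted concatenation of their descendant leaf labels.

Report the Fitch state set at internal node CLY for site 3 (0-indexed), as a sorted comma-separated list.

site 0, node CY: C={T} ∩ Y={T} → {T} (+0)
site 0, node CLY: CY={T} ∩ L={T} → {T} (+0)
site 0, node EX: E={G} ∩ X={G} → {G} (+0)
site 0, node ESX: EX={G} ∪ S={C} → {C,G} (+1)
site 0, node CELSXY: CLY={T} ∪ ESX={C,G} → {C,G,T} (+1)
site 1, node CY: C={G} ∪ Y={A} → {A,G} (+1)
site 1, node CLY: CY={A,G} ∩ L={A} → {A} (+0)
site 1, node EX: E={G} ∪ X={C} → {C,G} (+1)
site 1, node ESX: EX={C,G} ∩ S={G} → {G} (+0)
site 1, node CELSXY: CLY={A} ∪ ESX={G} → {A,G} (+1)
site 2, node CY: C={A} ∩ Y={A} → {A} (+0)
site 2, node CLY: CY={A} ∩ L={A} → {A} (+0)
site 2, node EX: E={A} ∩ X={A} → {A} (+0)
site 2, node ESX: EX={A} ∪ S={G} → {A,G} (+1)
site 2, node CELSXY: CLY={A} ∩ ESX={A,G} → {A} (+0)
site 3, node CY: C={A} ∪ Y={G} → {A,G} (+1)
site 3, node CLY: CY={A,G} ∪ L={T} → {A,G,T} (+1)
site 3, node EX: E={T} ∩ X={T} → {T} (+0)
site 3, node ESX: EX={T} ∪ S={C} → {C,T} (+1)
site 3, node CELSXY: CLY={A,G,T} ∩ ESX={C,T} → {T} (+0)
site 4, node CY: C={C} ∩ Y={C} → {C} (+0)
site 4, node CLY: CY={C} ∪ L={G} → {C,G} (+1)
site 4, node EX: E={A} ∩ X={A} → {A} (+0)
site 4, node ESX: EX={A} ∪ S={T} → {A,T} (+1)
site 4, node CELSXY: CLY={C,G} ∪ ESX={A,T} → {A,C,G,T} (+1)
site 5, node CY: C={A} ∩ Y={A} → {A} (+0)
site 5, node CLY: CY={A} ∪ L={C} → {A,C} (+1)
site 5, node EX: E={C} ∩ X={C} → {C} (+0)
site 5, node ESX: EX={C} ∪ S={G} → {C,G} (+1)
site 5, node CELSXY: CLY={A,C} ∩ ESX={C,G} → {C} (+0)
site 6, node CY: C={T} ∩ Y={T} → {T} (+0)
site 6, node CLY: CY={T} ∩ L={T} → {T} (+0)
site 6, node EX: E={T} ∩ X={T} → {T} (+0)
site 6, node ESX: EX={T} ∩ S={T} → {T} (+0)
site 6, node CELSXY: CLY={T} ∩ ESX={T} → {T} (+0)
per-site changes: [2, 3, 1, 3, 3, 2, 0]; total = 14

A,G,T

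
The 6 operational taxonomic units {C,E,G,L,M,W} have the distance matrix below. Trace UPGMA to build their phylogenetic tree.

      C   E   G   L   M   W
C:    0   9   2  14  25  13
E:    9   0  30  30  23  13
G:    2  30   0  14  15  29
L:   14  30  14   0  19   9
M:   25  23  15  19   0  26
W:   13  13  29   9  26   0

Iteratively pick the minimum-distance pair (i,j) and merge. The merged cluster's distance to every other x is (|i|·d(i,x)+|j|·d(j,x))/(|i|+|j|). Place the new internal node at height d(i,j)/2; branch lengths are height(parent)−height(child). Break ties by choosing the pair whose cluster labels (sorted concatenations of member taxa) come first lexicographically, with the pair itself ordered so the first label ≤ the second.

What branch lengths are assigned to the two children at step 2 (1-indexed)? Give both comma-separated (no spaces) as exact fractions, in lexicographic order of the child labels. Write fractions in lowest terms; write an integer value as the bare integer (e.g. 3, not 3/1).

9/2,9/2

1. join C+G (d=2) ⇒ CG; edges |C|=1, |G|=1
  updated: d(CG,E)=39/2, d(CG,L)=14, d(CG,M)=20, d(CG,W)=21
2. join L+W (d=9) ⇒ LW; edges |L|=9/2, |W|=9/2
  updated: d(CG,LW)=35/2, d(E,LW)=43/2, d(LW,M)=45/2
3. join CG+LW (d=35/2) ⇒ CGLW; edges |CG|=31/4, |LW|=17/4
  updated: d(CGLW,E)=41/2, d(CGLW,M)=85/4
4. join CGLW+E (d=41/2) ⇒ CEGLW; edges |CGLW|=3/2, |E|=41/4
  updated: d(CEGLW,M)=108/5
5. join CEGLW+M (d=108/5) ⇒ CEGLMW; edges |CEGLW|=11/20, |M|=54/5
final tree: ((((C:1,G:1):31/4,(L:9/2,W:9/2):17/4):3/2,E:41/4):11/20,M:54/5)
total length: 461/10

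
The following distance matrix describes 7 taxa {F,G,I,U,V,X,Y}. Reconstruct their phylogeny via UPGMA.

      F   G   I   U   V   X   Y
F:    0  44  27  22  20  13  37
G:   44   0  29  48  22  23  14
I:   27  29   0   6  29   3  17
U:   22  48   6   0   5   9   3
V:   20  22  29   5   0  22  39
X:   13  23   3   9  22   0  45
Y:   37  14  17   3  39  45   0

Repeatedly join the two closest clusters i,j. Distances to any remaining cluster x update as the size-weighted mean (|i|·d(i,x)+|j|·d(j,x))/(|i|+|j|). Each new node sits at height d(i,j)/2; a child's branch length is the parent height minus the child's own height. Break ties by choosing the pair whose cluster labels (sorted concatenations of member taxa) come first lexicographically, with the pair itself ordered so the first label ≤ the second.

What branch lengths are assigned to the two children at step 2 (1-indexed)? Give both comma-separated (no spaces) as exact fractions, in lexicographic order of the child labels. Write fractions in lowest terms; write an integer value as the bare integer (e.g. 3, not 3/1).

iteration 1: select I,X (d=3); attach at lengths (3/2, 3/2); label the merged cluster IX
  updated: d(F,IX)=20, d(G,IX)=26, d(IX,U)=15/2, d(IX,V)=51/2, d(IX,Y)=31
iteration 2: select U,Y (d=3); attach at lengths (3/2, 3/2); label the merged cluster UY
  updated: d(F,UY)=59/2, d(G,UY)=31, d(IX,UY)=77/4, d(UY,V)=22
iteration 3: select IX,UY (d=77/4); attach at lengths (65/8, 65/8); label the merged cluster IUXY
  updated: d(F,IUXY)=99/4, d(G,IUXY)=57/2, d(IUXY,V)=95/4
iteration 4: select F,V (d=20); attach at lengths (10, 10); label the merged cluster FV
  updated: d(FV,G)=33, d(FV,IUXY)=97/4
iteration 5: select FV,IUXY (d=97/4); attach at lengths (17/8, 5/2); label the merged cluster FIUVXY
  updated: d(FIUVXY,G)=30
iteration 6: select FIUVXY,G (d=30); attach at lengths (23/8, 15); label the merged cluster FGIUVXY
final tree: (((F:10,V:10):17/8,((I:3/2,X:3/2):65/8,(U:3/2,Y:3/2):65/8):5/2):23/8,G:15)
total length: 259/4

3/2,3/2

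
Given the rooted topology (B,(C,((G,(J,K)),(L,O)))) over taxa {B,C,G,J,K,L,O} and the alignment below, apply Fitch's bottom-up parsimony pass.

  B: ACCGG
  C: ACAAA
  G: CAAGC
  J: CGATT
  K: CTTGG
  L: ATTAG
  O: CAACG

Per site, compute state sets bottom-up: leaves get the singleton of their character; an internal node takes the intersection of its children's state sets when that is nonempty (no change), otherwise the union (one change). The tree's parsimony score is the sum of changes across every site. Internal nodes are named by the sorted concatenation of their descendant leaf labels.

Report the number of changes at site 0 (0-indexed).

2

[col 0] JK: children J:{C}, K:{C} ∩→ {C}; cost 0
[col 0] GJK: children G:{C}, JK:{C} ∩→ {C}; cost 0
[col 0] LO: children L:{A}, O:{C} ∪→ {A,C}; cost 1
[col 0] GJKLO: children GJK:{C}, LO:{A,C} ∩→ {C}; cost 0
[col 0] CGJKLO: children C:{A}, GJKLO:{C} ∪→ {A,C}; cost 1
[col 0] BCGJKLO: children B:{A}, CGJKLO:{A,C} ∩→ {A}; cost 0
[col 1] JK: children J:{G}, K:{T} ∪→ {G,T}; cost 1
[col 1] GJK: children G:{A}, JK:{G,T} ∪→ {A,G,T}; cost 1
[col 1] LO: children L:{T}, O:{A} ∪→ {A,T}; cost 1
[col 1] GJKLO: children GJK:{A,G,T}, LO:{A,T} ∩→ {A,T}; cost 0
[col 1] CGJKLO: children C:{C}, GJKLO:{A,T} ∪→ {A,C,T}; cost 1
[col 1] BCGJKLO: children B:{C}, CGJKLO:{A,C,T} ∩→ {C}; cost 0
[col 2] JK: children J:{A}, K:{T} ∪→ {A,T}; cost 1
[col 2] GJK: children G:{A}, JK:{A,T} ∩→ {A}; cost 0
[col 2] LO: children L:{T}, O:{A} ∪→ {A,T}; cost 1
[col 2] GJKLO: children GJK:{A}, LO:{A,T} ∩→ {A}; cost 0
[col 2] CGJKLO: children C:{A}, GJKLO:{A} ∩→ {A}; cost 0
[col 2] BCGJKLO: children B:{C}, CGJKLO:{A} ∪→ {A,C}; cost 1
[col 3] JK: children J:{T}, K:{G} ∪→ {G,T}; cost 1
[col 3] GJK: children G:{G}, JK:{G,T} ∩→ {G}; cost 0
[col 3] LO: children L:{A}, O:{C} ∪→ {A,C}; cost 1
[col 3] GJKLO: children GJK:{G}, LO:{A,C} ∪→ {A,C,G}; cost 1
[col 3] CGJKLO: children C:{A}, GJKLO:{A,C,G} ∩→ {A}; cost 0
[col 3] BCGJKLO: children B:{G}, CGJKLO:{A} ∪→ {A,G}; cost 1
[col 4] JK: children J:{T}, K:{G} ∪→ {G,T}; cost 1
[col 4] GJK: children G:{C}, JK:{G,T} ∪→ {C,G,T}; cost 1
[col 4] LO: children L:{G}, O:{G} ∩→ {G}; cost 0
[col 4] GJKLO: children GJK:{C,G,T}, LO:{G} ∩→ {G}; cost 0
[col 4] CGJKLO: children C:{A}, GJKLO:{G} ∪→ {A,G}; cost 1
[col 4] BCGJKLO: children B:{G}, CGJKLO:{A,G} ∩→ {G}; cost 0
per-site changes: [2, 4, 3, 4, 3]; total = 16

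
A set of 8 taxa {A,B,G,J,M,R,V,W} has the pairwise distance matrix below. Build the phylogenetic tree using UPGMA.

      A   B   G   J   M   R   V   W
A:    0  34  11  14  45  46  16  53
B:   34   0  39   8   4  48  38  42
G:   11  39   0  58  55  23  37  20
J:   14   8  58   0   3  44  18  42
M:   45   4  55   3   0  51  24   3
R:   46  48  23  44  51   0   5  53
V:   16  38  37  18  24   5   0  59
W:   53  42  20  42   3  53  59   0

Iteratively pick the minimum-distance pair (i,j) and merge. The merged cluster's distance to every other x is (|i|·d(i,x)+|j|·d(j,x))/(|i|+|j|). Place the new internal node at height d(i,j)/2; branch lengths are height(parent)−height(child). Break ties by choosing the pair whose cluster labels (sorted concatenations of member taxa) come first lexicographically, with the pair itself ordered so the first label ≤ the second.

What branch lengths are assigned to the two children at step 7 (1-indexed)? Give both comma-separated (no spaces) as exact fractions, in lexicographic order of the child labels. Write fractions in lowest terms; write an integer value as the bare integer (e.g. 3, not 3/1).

iteration 1: select J,M (d=3); attach at lengths (3/2, 3/2); label the merged cluster JM
  updated: d(A,JM)=59/2, d(B,JM)=6, d(G,JM)=113/2, d(JM,R)=95/2, d(JM,V)=21, d(JM,W)=45/2
iteration 2: select R,V (d=5); attach at lengths (5/2, 5/2); label the merged cluster RV
  updated: d(A,RV)=31, d(B,RV)=43, d(G,RV)=30, d(JM,RV)=137/4, d(RV,W)=56
iteration 3: select B,JM (d=6); attach at lengths (3, 3/2); label the merged cluster BJM
  updated: d(A,BJM)=31, d(BJM,G)=152/3, d(BJM,RV)=223/6, d(BJM,W)=29
iteration 4: select A,G (d=11); attach at lengths (11/2, 11/2); label the merged cluster AG
  updated: d(AG,BJM)=245/6, d(AG,RV)=61/2, d(AG,W)=73/2
iteration 5: select BJM,W (d=29); attach at lengths (23/2, 29/2); label the merged cluster BJMW
  updated: d(AG,BJMW)=159/4, d(BJMW,RV)=335/8
iteration 6: select AG,RV (d=61/2); attach at lengths (39/4, 51/4); label the merged cluster AGRV
  updated: d(AGRV,BJMW)=653/16
iteration 7: select AGRV,BJMW (d=653/16); attach at lengths (165/32, 189/32); label the merged cluster ABGJMRVW
final tree: (((A:11/2,G:11/2):39/4,(R:5/2,V:5/2):51/4):165/32,((B:3,(J:3/2,M:3/2):3/2):23/2,W:29/2):189/32)
total length: 1329/16

165/32,189/32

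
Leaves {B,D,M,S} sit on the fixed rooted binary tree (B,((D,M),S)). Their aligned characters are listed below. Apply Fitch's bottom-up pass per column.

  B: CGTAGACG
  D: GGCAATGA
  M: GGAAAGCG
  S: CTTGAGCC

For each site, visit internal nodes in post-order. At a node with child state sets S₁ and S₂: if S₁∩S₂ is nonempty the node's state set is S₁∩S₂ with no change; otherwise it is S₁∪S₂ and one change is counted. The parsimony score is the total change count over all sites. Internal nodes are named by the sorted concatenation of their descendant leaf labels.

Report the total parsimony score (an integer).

11

[col 0] DM: children D:{G}, M:{G} ∩→ {G}; cost 0
[col 0] DMS: children DM:{G}, S:{C} ∪→ {C,G}; cost 1
[col 0] BDMS: children B:{C}, DMS:{C,G} ∩→ {C}; cost 0
[col 1] DM: children D:{G}, M:{G} ∩→ {G}; cost 0
[col 1] DMS: children DM:{G}, S:{T} ∪→ {G,T}; cost 1
[col 1] BDMS: children B:{G}, DMS:{G,T} ∩→ {G}; cost 0
[col 2] DM: children D:{C}, M:{A} ∪→ {A,C}; cost 1
[col 2] DMS: children DM:{A,C}, S:{T} ∪→ {A,C,T}; cost 1
[col 2] BDMS: children B:{T}, DMS:{A,C,T} ∩→ {T}; cost 0
[col 3] DM: children D:{A}, M:{A} ∩→ {A}; cost 0
[col 3] DMS: children DM:{A}, S:{G} ∪→ {A,G}; cost 1
[col 3] BDMS: children B:{A}, DMS:{A,G} ∩→ {A}; cost 0
[col 4] DM: children D:{A}, M:{A} ∩→ {A}; cost 0
[col 4] DMS: children DM:{A}, S:{A} ∩→ {A}; cost 0
[col 4] BDMS: children B:{G}, DMS:{A} ∪→ {A,G}; cost 1
[col 5] DM: children D:{T}, M:{G} ∪→ {G,T}; cost 1
[col 5] DMS: children DM:{G,T}, S:{G} ∩→ {G}; cost 0
[col 5] BDMS: children B:{A}, DMS:{G} ∪→ {A,G}; cost 1
[col 6] DM: children D:{G}, M:{C} ∪→ {C,G}; cost 1
[col 6] DMS: children DM:{C,G}, S:{C} ∩→ {C}; cost 0
[col 6] BDMS: children B:{C}, DMS:{C} ∩→ {C}; cost 0
[col 7] DM: children D:{A}, M:{G} ∪→ {A,G}; cost 1
[col 7] DMS: children DM:{A,G}, S:{C} ∪→ {A,C,G}; cost 1
[col 7] BDMS: children B:{G}, DMS:{A,C,G} ∩→ {G}; cost 0
per-site changes: [1, 1, 2, 1, 1, 2, 1, 2]; total = 11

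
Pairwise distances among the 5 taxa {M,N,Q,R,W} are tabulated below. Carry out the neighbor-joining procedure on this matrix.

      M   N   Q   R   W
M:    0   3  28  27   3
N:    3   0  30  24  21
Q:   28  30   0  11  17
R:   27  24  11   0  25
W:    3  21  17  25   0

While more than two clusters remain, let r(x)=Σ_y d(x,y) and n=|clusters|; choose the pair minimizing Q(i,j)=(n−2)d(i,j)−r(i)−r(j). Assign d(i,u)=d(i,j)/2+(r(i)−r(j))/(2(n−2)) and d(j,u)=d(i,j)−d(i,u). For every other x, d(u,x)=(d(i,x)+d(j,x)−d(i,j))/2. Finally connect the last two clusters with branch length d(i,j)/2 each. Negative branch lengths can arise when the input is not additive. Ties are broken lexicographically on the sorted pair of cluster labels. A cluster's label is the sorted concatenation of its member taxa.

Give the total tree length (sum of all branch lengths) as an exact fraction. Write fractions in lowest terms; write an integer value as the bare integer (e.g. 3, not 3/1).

step 1: merge (Q,R) at d=11, Q=-140; branch lengths Q→16/3, R→17/3; new cluster QR
  updated: d(M,QR)=22, d(N,QR)=43/2, d(QR,W)=31/2
step 2: merge (M,N) at d=3, Q=-135/2; branch lengths M→-23/8, N→47/8; new cluster MN
  updated: d(MN,QR)=81/4, d(MN,W)=21/2
step 3: merge (MN,QR) at d=81/4, Q=-185/4; branch lengths MN→61/8, QR→101/8; new cluster MNQR
  updated: d(MNQR,W)=23/8
step 4: merge (MNQR,W) at d=23/8; branch lengths MNQR→23/16, W→23/16; new cluster MNQRW
final tree: (((M:-23/8,N:47/8):61/8,(Q:16/3,R:17/3):101/8):23/16,W:23/16)
total length: 297/8

297/8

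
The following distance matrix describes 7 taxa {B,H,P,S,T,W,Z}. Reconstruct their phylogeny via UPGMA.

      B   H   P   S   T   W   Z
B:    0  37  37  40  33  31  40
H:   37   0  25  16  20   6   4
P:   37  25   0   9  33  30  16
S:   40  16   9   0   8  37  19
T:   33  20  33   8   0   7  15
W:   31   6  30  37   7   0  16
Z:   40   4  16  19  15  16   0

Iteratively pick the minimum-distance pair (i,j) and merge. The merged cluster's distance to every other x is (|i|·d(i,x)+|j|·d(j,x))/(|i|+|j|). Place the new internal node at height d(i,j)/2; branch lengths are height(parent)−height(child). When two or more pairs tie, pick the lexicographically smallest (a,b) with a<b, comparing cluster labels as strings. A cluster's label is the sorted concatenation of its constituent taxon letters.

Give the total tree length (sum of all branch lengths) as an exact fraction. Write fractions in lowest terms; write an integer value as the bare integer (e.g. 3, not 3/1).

iteration 1: select H,Z (d=4); attach at lengths (2, 2); label the merged cluster HZ
  updated: d(B,HZ)=77/2, d(HZ,P)=41/2, d(HZ,S)=35/2, d(HZ,T)=35/2, d(HZ,W)=11
iteration 2: select T,W (d=7); attach at lengths (7/2, 7/2); label the merged cluster TW
  updated: d(B,TW)=32, d(HZ,TW)=57/4, d(P,TW)=63/2, d(S,TW)=45/2
iteration 3: select P,S (d=9); attach at lengths (9/2, 9/2); label the merged cluster PS
  updated: d(B,PS)=77/2, d(HZ,PS)=19, d(PS,TW)=27
iteration 4: select HZ,TW (d=57/4); attach at lengths (41/8, 29/8); label the merged cluster HTWZ
  updated: d(B,HTWZ)=141/4, d(HTWZ,PS)=23
iteration 5: select HTWZ,PS (d=23); attach at lengths (35/8, 7); label the merged cluster HPSTWZ
  updated: d(B,HPSTWZ)=109/3
iteration 6: select B,HPSTWZ (d=109/3); attach at lengths (109/6, 20/3); label the merged cluster BHPSTWZ
final tree: (B:109/6,(((H:2,Z:2):41/8,(T:7/2,W:7/2):29/8):35/8,(P:9/2,S:9/2):7):20/3)
total length: 1559/24

1559/24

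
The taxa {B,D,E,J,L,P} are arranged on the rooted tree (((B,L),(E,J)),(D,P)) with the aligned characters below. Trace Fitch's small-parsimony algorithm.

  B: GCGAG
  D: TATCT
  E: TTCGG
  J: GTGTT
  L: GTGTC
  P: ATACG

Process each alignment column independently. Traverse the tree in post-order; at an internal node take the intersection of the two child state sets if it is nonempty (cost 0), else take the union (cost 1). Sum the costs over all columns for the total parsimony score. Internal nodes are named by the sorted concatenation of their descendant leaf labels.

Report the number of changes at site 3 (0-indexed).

BL@0: {G} ∩ {G} = {G} (intersection, +0)
EJ@0: {T} ∪ {G} = {G,T} (union, +1)
BEJL@0: {G} ∩ {G,T} = {G} (intersection, +0)
DP@0: {T} ∪ {A} = {A,T} (union, +1)
BDEJLP@0: {G} ∪ {A,T} = {A,G,T} (union, +1)
BL@1: {C} ∪ {T} = {C,T} (union, +1)
EJ@1: {T} ∩ {T} = {T} (intersection, +0)
BEJL@1: {C,T} ∩ {T} = {T} (intersection, +0)
DP@1: {A} ∪ {T} = {A,T} (union, +1)
BDEJLP@1: {T} ∩ {A,T} = {T} (intersection, +0)
BL@2: {G} ∩ {G} = {G} (intersection, +0)
EJ@2: {C} ∪ {G} = {C,G} (union, +1)
BEJL@2: {G} ∩ {C,G} = {G} (intersection, +0)
DP@2: {T} ∪ {A} = {A,T} (union, +1)
BDEJLP@2: {G} ∪ {A,T} = {A,G,T} (union, +1)
BL@3: {A} ∪ {T} = {A,T} (union, +1)
EJ@3: {G} ∪ {T} = {G,T} (union, +1)
BEJL@3: {A,T} ∩ {G,T} = {T} (intersection, +0)
DP@3: {C} ∩ {C} = {C} (intersection, +0)
BDEJLP@3: {T} ∪ {C} = {C,T} (union, +1)
BL@4: {G} ∪ {C} = {C,G} (union, +1)
EJ@4: {G} ∪ {T} = {G,T} (union, +1)
BEJL@4: {C,G} ∩ {G,T} = {G} (intersection, +0)
DP@4: {T} ∪ {G} = {G,T} (union, +1)
BDEJLP@4: {G} ∩ {G,T} = {G} (intersection, +0)
per-site changes: [3, 2, 3, 3, 3]; total = 14

3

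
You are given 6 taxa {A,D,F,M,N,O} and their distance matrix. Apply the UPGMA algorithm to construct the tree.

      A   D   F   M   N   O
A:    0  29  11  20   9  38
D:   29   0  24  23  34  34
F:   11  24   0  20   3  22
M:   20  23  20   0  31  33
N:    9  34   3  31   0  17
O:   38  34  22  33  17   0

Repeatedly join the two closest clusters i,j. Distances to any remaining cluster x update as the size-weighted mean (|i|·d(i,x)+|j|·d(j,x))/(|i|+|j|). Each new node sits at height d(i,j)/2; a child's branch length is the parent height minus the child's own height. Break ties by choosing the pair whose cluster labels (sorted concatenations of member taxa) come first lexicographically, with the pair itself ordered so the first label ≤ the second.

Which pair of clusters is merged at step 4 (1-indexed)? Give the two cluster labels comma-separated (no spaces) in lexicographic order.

AFN,O

iteration 1: select F,N (d=3); attach at lengths (3/2, 3/2); label the merged cluster FN
  updated: d(A,FN)=10, d(D,FN)=29, d(FN,M)=51/2, d(FN,O)=39/2
iteration 2: select A,FN (d=10); attach at lengths (5, 7/2); label the merged cluster AFN
  updated: d(AFN,D)=29, d(AFN,M)=71/3, d(AFN,O)=77/3
iteration 3: select D,M (d=23); attach at lengths (23/2, 23/2); label the merged cluster DM
  updated: d(AFN,DM)=79/3, d(DM,O)=67/2
iteration 4: select AFN,O (d=77/3); attach at lengths (47/6, 77/6); label the merged cluster AFNO
  updated: d(AFNO,DM)=225/8
iteration 5: select AFNO,DM (d=225/8); attach at lengths (59/48, 41/16); label the merged cluster ADFMNO
final tree: (((A:5,(F:3/2,N:3/2):7/2):47/6,O:77/6):59/48,(D:23/2,M:23/2):41/16)
total length: 1415/24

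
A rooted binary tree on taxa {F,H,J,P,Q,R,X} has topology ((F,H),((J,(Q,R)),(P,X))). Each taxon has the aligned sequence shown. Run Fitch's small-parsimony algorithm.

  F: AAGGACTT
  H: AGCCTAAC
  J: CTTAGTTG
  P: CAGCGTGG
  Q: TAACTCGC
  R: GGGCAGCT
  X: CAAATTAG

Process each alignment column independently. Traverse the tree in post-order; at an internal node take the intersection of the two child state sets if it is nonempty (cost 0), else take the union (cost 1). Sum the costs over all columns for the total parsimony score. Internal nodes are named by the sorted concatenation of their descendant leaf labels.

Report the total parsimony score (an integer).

30

[col 0] FH: children F:{A}, H:{A} ∩→ {A}; cost 0
[col 0] QR: children Q:{T}, R:{G} ∪→ {G,T}; cost 1
[col 0] JQR: children J:{C}, QR:{G,T} ∪→ {C,G,T}; cost 1
[col 0] PX: children P:{C}, X:{C} ∩→ {C}; cost 0
[col 0] JPQRX: children JQR:{C,G,T}, PX:{C} ∩→ {C}; cost 0
[col 0] FHJPQRX: children FH:{A}, JPQRX:{C} ∪→ {A,C}; cost 1
[col 1] FH: children F:{A}, H:{G} ∪→ {A,G}; cost 1
[col 1] QR: children Q:{A}, R:{G} ∪→ {A,G}; cost 1
[col 1] JQR: children J:{T}, QR:{A,G} ∪→ {A,G,T}; cost 1
[col 1] PX: children P:{A}, X:{A} ∩→ {A}; cost 0
[col 1] JPQRX: children JQR:{A,G,T}, PX:{A} ∩→ {A}; cost 0
[col 1] FHJPQRX: children FH:{A,G}, JPQRX:{A} ∩→ {A}; cost 0
[col 2] FH: children F:{G}, H:{C} ∪→ {C,G}; cost 1
[col 2] QR: children Q:{A}, R:{G} ∪→ {A,G}; cost 1
[col 2] JQR: children J:{T}, QR:{A,G} ∪→ {A,G,T}; cost 1
[col 2] PX: children P:{G}, X:{A} ∪→ {A,G}; cost 1
[col 2] JPQRX: children JQR:{A,G,T}, PX:{A,G} ∩→ {A,G}; cost 0
[col 2] FHJPQRX: children FH:{C,G}, JPQRX:{A,G} ∩→ {G}; cost 0
[col 3] FH: children F:{G}, H:{C} ∪→ {C,G}; cost 1
[col 3] QR: children Q:{C}, R:{C} ∩→ {C}; cost 0
[col 3] JQR: children J:{A}, QR:{C} ∪→ {A,C}; cost 1
[col 3] PX: children P:{C}, X:{A} ∪→ {A,C}; cost 1
[col 3] JPQRX: children JQR:{A,C}, PX:{A,C} ∩→ {A,C}; cost 0
[col 3] FHJPQRX: children FH:{C,G}, JPQRX:{A,C} ∩→ {C}; cost 0
[col 4] FH: children F:{A}, H:{T} ∪→ {A,T}; cost 1
[col 4] QR: children Q:{T}, R:{A} ∪→ {A,T}; cost 1
[col 4] JQR: children J:{G}, QR:{A,T} ∪→ {A,G,T}; cost 1
[col 4] PX: children P:{G}, X:{T} ∪→ {G,T}; cost 1
[col 4] JPQRX: children JQR:{A,G,T}, PX:{G,T} ∩→ {G,T}; cost 0
[col 4] FHJPQRX: children FH:{A,T}, JPQRX:{G,T} ∩→ {T}; cost 0
[col 5] FH: children F:{C}, H:{A} ∪→ {A,C}; cost 1
[col 5] QR: children Q:{C}, R:{G} ∪→ {C,G}; cost 1
[col 5] JQR: children J:{T}, QR:{C,G} ∪→ {C,G,T}; cost 1
[col 5] PX: children P:{T}, X:{T} ∩→ {T}; cost 0
[col 5] JPQRX: children JQR:{C,G,T}, PX:{T} ∩→ {T}; cost 0
[col 5] FHJPQRX: children FH:{A,C}, JPQRX:{T} ∪→ {A,C,T}; cost 1
[col 6] FH: children F:{T}, H:{A} ∪→ {A,T}; cost 1
[col 6] QR: children Q:{G}, R:{C} ∪→ {C,G}; cost 1
[col 6] JQR: children J:{T}, QR:{C,G} ∪→ {C,G,T}; cost 1
[col 6] PX: children P:{G}, X:{A} ∪→ {A,G}; cost 1
[col 6] JPQRX: children JQR:{C,G,T}, PX:{A,G} ∩→ {G}; cost 0
[col 6] FHJPQRX: children FH:{A,T}, JPQRX:{G} ∪→ {A,G,T}; cost 1
[col 7] FH: children F:{T}, H:{C} ∪→ {C,T}; cost 1
[col 7] QR: children Q:{C}, R:{T} ∪→ {C,T}; cost 1
[col 7] JQR: children J:{G}, QR:{C,T} ∪→ {C,G,T}; cost 1
[col 7] PX: children P:{G}, X:{G} ∩→ {G}; cost 0
[col 7] JPQRX: children JQR:{C,G,T}, PX:{G} ∩→ {G}; cost 0
[col 7] FHJPQRX: children FH:{C,T}, JPQRX:{G} ∪→ {C,G,T}; cost 1
per-site changes: [3, 3, 4, 3, 4, 4, 5, 4]; total = 30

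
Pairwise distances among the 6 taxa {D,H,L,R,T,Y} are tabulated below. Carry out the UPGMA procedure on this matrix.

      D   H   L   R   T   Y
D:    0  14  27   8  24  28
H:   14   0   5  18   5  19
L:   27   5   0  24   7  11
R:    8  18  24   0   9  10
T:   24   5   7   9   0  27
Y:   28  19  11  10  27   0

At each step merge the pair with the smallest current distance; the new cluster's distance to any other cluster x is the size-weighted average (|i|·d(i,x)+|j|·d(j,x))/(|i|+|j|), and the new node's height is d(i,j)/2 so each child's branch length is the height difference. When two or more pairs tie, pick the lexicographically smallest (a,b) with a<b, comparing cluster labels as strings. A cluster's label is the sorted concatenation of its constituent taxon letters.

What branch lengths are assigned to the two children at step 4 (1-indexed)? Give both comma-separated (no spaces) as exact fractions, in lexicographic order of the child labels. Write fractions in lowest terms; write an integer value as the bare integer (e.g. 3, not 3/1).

iteration 1: select H,L (d=5); attach at lengths (5/2, 5/2); label the merged cluster HL
  updated: d(D,HL)=41/2, d(HL,R)=21, d(HL,T)=6, d(HL,Y)=15
iteration 2: select HL,T (d=6); attach at lengths (1/2, 3); label the merged cluster HLT
  updated: d(D,HLT)=65/3, d(HLT,R)=17, d(HLT,Y)=19
iteration 3: select D,R (d=8); attach at lengths (4, 4); label the merged cluster DR
  updated: d(DR,HLT)=58/3, d(DR,Y)=19
iteration 4: select DR,Y (d=19); attach at lengths (11/2, 19/2); label the merged cluster DRY
  updated: d(DRY,HLT)=173/9
iteration 5: select DRY,HLT (d=173/9); attach at lengths (1/9, 119/18); label the merged cluster DHLRTY
final tree: (((D:4,R:4):11/2,Y:19/2):1/9,((H:5/2,L:5/2):1/2,T:3):119/18)
total length: 344/9

11/2,19/2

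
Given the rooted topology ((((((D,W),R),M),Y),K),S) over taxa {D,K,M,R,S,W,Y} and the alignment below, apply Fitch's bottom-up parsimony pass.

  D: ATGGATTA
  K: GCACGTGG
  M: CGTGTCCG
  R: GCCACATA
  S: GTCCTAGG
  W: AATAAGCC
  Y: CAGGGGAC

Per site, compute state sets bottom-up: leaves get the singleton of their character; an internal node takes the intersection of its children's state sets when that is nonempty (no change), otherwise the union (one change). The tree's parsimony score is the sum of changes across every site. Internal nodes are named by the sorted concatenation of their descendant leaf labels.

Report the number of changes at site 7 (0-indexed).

site 0, node DW: D={A} ∩ W={A} → {A} (+0)
site 0, node DRW: DW={A} ∪ R={G} → {A,G} (+1)
site 0, node DMRW: DRW={A,G} ∪ M={C} → {A,C,G} (+1)
site 0, node DMRWY: DMRW={A,C,G} ∩ Y={C} → {C} (+0)
site 0, node DKMRWY: DMRWY={C} ∪ K={G} → {C,G} (+1)
site 0, node DKMRSWY: DKMRWY={C,G} ∩ S={G} → {G} (+0)
site 1, node DW: D={T} ∪ W={A} → {A,T} (+1)
site 1, node DRW: DW={A,T} ∪ R={C} → {A,C,T} (+1)
site 1, node DMRW: DRW={A,C,T} ∪ M={G} → {A,C,G,T} (+1)
site 1, node DMRWY: DMRW={A,C,G,T} ∩ Y={A} → {A} (+0)
site 1, node DKMRWY: DMRWY={A} ∪ K={C} → {A,C} (+1)
site 1, node DKMRSWY: DKMRWY={A,C} ∪ S={T} → {A,C,T} (+1)
site 2, node DW: D={G} ∪ W={T} → {G,T} (+1)
site 2, node DRW: DW={G,T} ∪ R={C} → {C,G,T} (+1)
site 2, node DMRW: DRW={C,G,T} ∩ M={T} → {T} (+0)
site 2, node DMRWY: DMRW={T} ∪ Y={G} → {G,T} (+1)
site 2, node DKMRWY: DMRWY={G,T} ∪ K={A} → {A,G,T} (+1)
site 2, node DKMRSWY: DKMRWY={A,G,T} ∪ S={C} → {A,C,G,T} (+1)
site 3, node DW: D={G} ∪ W={A} → {A,G} (+1)
site 3, node DRW: DW={A,G} ∩ R={A} → {A} (+0)
site 3, node DMRW: DRW={A} ∪ M={G} → {A,G} (+1)
site 3, node DMRWY: DMRW={A,G} ∩ Y={G} → {G} (+0)
site 3, node DKMRWY: DMRWY={G} ∪ K={C} → {C,G} (+1)
site 3, node DKMRSWY: DKMRWY={C,G} ∩ S={C} → {C} (+0)
site 4, node DW: D={A} ∩ W={A} → {A} (+0)
site 4, node DRW: DW={A} ∪ R={C} → {A,C} (+1)
site 4, node DMRW: DRW={A,C} ∪ M={T} → {A,C,T} (+1)
site 4, node DMRWY: DMRW={A,C,T} ∪ Y={G} → {A,C,G,T} (+1)
site 4, node DKMRWY: DMRWY={A,C,G,T} ∩ K={G} → {G} (+0)
site 4, node DKMRSWY: DKMRWY={G} ∪ S={T} → {G,T} (+1)
site 5, node DW: D={T} ∪ W={G} → {G,T} (+1)
site 5, node DRW: DW={G,T} ∪ R={A} → {A,G,T} (+1)
site 5, node DMRW: DRW={A,G,T} ∪ M={C} → {A,C,G,T} (+1)
site 5, node DMRWY: DMRW={A,C,G,T} ∩ Y={G} → {G} (+0)
site 5, node DKMRWY: DMRWY={G} ∪ K={T} → {G,T} (+1)
site 5, node DKMRSWY: DKMRWY={G,T} ∪ S={A} → {A,G,T} (+1)
site 6, node DW: D={T} ∪ W={C} → {C,T} (+1)
site 6, node DRW: DW={C,T} ∩ R={T} → {T} (+0)
site 6, node DMRW: DRW={T} ∪ M={C} → {C,T} (+1)
site 6, node DMRWY: DMRW={C,T} ∪ Y={A} → {A,C,T} (+1)
site 6, node DKMRWY: DMRWY={A,C,T} ∪ K={G} → {A,C,G,T} (+1)
site 6, node DKMRSWY: DKMRWY={A,C,G,T} ∩ S={G} → {G} (+0)
site 7, node DW: D={A} ∪ W={C} → {A,C} (+1)
site 7, node DRW: DW={A,C} ∩ R={A} → {A} (+0)
site 7, node DMRW: DRW={A} ∪ M={G} → {A,G} (+1)
site 7, node DMRWY: DMRW={A,G} ∪ Y={C} → {A,C,G} (+1)
site 7, node DKMRWY: DMRWY={A,C,G} ∩ K={G} → {G} (+0)
site 7, node DKMRSWY: DKMRWY={G} ∩ S={G} → {G} (+0)
per-site changes: [3, 5, 5, 3, 4, 5, 4, 3]; total = 32

3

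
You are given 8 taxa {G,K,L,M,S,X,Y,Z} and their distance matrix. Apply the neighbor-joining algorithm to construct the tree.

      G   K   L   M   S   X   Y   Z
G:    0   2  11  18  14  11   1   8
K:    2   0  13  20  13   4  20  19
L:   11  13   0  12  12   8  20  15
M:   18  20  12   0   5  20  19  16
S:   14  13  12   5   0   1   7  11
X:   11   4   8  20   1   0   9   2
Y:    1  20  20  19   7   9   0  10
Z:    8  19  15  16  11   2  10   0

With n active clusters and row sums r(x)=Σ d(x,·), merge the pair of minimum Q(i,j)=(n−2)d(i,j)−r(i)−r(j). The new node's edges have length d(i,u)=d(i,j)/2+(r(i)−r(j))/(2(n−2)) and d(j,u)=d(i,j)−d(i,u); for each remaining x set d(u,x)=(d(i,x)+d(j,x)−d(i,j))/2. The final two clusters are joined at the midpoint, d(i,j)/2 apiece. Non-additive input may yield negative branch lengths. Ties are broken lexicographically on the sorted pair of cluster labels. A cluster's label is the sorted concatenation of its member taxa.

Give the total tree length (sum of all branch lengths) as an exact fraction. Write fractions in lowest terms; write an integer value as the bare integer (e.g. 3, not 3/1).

step 1: merge (G,Y) at d=1, Q=-145; branch lengths G→-5/4, Y→9/4; new cluster GY
  updated: d(GY,K)=21/2, d(GY,L)=15, d(GY,M)=18, d(GY,S)=10, d(GY,X)=19/2, d(GY,Z)=17/2
step 2: merge (M,S) at d=5, Q=-118; branch lengths M→32/5, S→-7/5; new cluster MS
  updated: d(GY,MS)=23/2, d(K,MS)=14, d(L,MS)=19/2, d(MS,X)=8, d(MS,Z)=11
step 3: merge (X,Z) at d=2, Q=-79; branch lengths X→-2, Z→4; new cluster XZ
  updated: d(GY,XZ)=8, d(K,XZ)=21/2, d(L,XZ)=21/2, d(MS,XZ)=17/2
step 4: merge (L,MS) at d=19/2, Q=-63; branch lengths L→11/2, MS→4; new cluster LMS
  updated: d(GY,LMS)=17/2, d(K,LMS)=35/4, d(LMS,XZ)=19/4
step 5: merge (GY,K) at d=21/2, Q=-143/4; branch lengths GY→73/16, K→95/16; new cluster GKY
  updated: d(GKY,LMS)=27/8, d(GKY,XZ)=4
step 6: merge (GKY,LMS) at d=27/8, Q=-97/8; branch lengths GKY→21/16, LMS→33/16; new cluster GKLMSY
  updated: d(GKLMSY,XZ)=43/16
step 7: merge (GKLMSY,XZ) at d=43/16; branch lengths GKLMSY→43/32, XZ→43/32; new cluster GKLMSXYZ
final tree: ((((G:-5/4,Y:9/4):73/16,K:95/16):21/16,(L:11/2,(M:32/5,S:-7/5):4):33/16):43/32,(X:-2,Z:4):43/32)
total length: 545/16

545/16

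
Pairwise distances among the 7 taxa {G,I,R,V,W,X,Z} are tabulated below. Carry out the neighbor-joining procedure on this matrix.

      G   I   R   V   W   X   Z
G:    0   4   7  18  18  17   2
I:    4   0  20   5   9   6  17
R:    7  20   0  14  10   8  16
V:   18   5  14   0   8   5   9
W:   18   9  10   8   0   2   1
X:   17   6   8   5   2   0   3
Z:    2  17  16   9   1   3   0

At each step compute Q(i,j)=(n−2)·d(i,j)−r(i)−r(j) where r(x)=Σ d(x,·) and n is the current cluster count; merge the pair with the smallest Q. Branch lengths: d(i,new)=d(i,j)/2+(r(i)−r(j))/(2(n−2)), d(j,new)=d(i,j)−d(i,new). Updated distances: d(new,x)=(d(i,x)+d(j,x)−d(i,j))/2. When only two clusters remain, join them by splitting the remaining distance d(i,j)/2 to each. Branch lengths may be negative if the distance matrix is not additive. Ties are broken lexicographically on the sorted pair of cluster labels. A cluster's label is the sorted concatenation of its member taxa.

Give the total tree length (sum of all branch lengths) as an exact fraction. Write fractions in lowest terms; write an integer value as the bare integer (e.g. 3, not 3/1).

103/4

iteration 1: select G,I (d=4, Q=-107); attach at lengths (5/2, 3/2); label the merged cluster GI
  updated: d(GI,R)=23/2, d(GI,V)=19/2, d(GI,W)=23/2, d(GI,X)=19/2, d(GI,Z)=15/2
iteration 2: select W,Z (d=1, Q=-65); attach at lengths (0, 1); label the merged cluster WZ
  updated: d(GI,WZ)=9, d(R,WZ)=25/2, d(V,WZ)=8, d(WZ,X)=2
iteration 3: select GI,R (d=23/2, Q=-51); attach at lengths (14/3, 41/6); label the merged cluster GIR
  updated: d(GIR,V)=6, d(GIR,WZ)=5, d(GIR,X)=3
iteration 4: select GIR,V (d=6, Q=-21); attach at lengths (7/4, 17/4); label the merged cluster GIRV
  updated: d(GIRV,WZ)=7/2, d(GIRV,X)=1
iteration 5: select GIRV,WZ (d=7/2, Q=-13/2); attach at lengths (5/4, 9/4); label the merged cluster GIRVWZ
  updated: d(GIRVWZ,X)=-1/4
iteration 6: select GIRVWZ,X (d=-1/4); attach at lengths (-1/8, -1/8); label the merged cluster GIRVWXZ
final tree: (((((G:5/2,I:3/2):14/3,R:41/6):7/4,V:17/4):5/4,(W:0,Z:1):9/4):-1/8,X:-1/8)
total length: 103/4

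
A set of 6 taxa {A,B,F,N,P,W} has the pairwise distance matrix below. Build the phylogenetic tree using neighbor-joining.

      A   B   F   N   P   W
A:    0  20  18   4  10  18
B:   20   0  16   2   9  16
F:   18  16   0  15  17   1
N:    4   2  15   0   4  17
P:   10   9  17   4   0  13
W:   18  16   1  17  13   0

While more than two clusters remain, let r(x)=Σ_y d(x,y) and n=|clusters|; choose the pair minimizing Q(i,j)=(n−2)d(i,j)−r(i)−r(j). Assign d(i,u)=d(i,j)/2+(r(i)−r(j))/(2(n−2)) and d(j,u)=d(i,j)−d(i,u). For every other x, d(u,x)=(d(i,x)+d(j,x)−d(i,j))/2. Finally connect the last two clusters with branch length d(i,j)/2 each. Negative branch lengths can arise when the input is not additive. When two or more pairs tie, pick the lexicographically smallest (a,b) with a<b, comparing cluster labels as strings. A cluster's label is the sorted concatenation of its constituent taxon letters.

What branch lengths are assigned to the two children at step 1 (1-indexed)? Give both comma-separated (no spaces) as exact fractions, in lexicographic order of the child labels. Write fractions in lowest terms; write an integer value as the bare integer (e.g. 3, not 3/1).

3/4,1/4

1. join F+W (d=1, Q=-128) ⇒ FW; edges |F|=3/4, |W|=1/4
  updated: d(A,FW)=35/2, d(B,FW)=31/2, d(FW,N)=31/2, d(FW,P)=29/2
2. join B+N (d=2, Q=-66) ⇒ BN; edges |B|=9/2, |N|=-5/2
  updated: d(A,BN)=11, d(BN,FW)=29/2, d(BN,P)=11/2
3. join A+FW (d=35/2, Q=-50) ⇒ AFW; edges |A|=27/4, |FW|=43/4
  updated: d(AFW,BN)=4, d(AFW,P)=7/2
4. join AFW+BN (d=4, Q=-13) ⇒ ABFNW; edges |AFW|=1, |BN|=3
  updated: d(ABFNW,P)=5/2
5. join ABFNW+P (d=5/2) ⇒ ABFNPW; edges |ABFNW|=5/4, |P|=5/4
final tree: (((A:27/4,(F:3/4,W:1/4):43/4):1,(B:9/2,N:-5/2):3):5/4,P:5/4)
total length: 27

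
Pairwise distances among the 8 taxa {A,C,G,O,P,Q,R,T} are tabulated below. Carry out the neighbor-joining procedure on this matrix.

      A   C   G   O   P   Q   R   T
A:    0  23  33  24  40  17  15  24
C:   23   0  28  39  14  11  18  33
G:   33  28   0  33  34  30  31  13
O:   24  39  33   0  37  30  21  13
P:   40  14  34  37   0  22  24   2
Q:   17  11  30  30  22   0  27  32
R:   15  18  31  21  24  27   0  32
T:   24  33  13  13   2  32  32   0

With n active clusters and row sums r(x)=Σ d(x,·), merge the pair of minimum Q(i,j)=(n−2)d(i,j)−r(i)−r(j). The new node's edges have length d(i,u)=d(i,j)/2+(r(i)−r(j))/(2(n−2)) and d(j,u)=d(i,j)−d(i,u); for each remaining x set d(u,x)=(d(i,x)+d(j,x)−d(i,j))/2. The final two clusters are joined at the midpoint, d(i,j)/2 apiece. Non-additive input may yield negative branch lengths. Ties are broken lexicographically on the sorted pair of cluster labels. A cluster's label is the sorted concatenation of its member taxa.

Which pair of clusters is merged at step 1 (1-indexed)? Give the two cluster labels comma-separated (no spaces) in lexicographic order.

P,T

step 1: merge (P,T) at d=2, Q=-310; branch lengths P→3, T→-1; new cluster PT
  updated: d(A,PT)=31, d(C,PT)=45/2, d(G,PT)=45/2, d(O,PT)=24, d(PT,Q)=26, d(PT,R)=27
step 2: merge (C,Q) at d=11, Q=-455/2; branch lengths C→111/20, Q→109/20; new cluster CQ
  updated: d(A,CQ)=29/2, d(CQ,G)=47/2, d(CQ,O)=29, d(CQ,PT)=75/4, d(CQ,R)=17
step 3: merge (G,PT) at d=45/2, Q=-705/4; branch lengths G→439/32, PT→281/32; new cluster GPT
  updated: d(A,GPT)=83/4, d(CQ,GPT)=79/8, d(GPT,O)=69/4, d(GPT,R)=71/4
step 4: merge (CQ,GPT) at d=79/8, Q=-851/8; branch lengths CQ→275/48, GPT→199/48; new cluster CGPQT
  updated: d(A,CGPQT)=203/16, d(CGPQT,O)=291/16, d(CGPQT,R)=199/16
step 5: merge (A,R) at d=15, Q=-561/8; branch lengths A→133/16, R→107/16; new cluster AR
  updated: d(AR,CGPQT)=81/16, d(AR,O)=15
step 6: merge (AR,CGPQT) at d=81/16, Q=-153/4; branch lengths AR→15/16, CGPQT→33/8; new cluster ACGPQRT
  updated: d(ACGPQRT,O)=225/16
step 7: merge (ACGPQRT,O) at d=225/16; branch lengths ACGPQRT→225/32, O→225/32; new cluster ACGOPQRT
final tree: (((A:133/16,R:107/16):15/16,((C:111/20,Q:109/20):275/48,(G:439/32,(P:3,T:-1):281/32):199/48):33/8):225/32,O:225/32)
total length: 159/2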